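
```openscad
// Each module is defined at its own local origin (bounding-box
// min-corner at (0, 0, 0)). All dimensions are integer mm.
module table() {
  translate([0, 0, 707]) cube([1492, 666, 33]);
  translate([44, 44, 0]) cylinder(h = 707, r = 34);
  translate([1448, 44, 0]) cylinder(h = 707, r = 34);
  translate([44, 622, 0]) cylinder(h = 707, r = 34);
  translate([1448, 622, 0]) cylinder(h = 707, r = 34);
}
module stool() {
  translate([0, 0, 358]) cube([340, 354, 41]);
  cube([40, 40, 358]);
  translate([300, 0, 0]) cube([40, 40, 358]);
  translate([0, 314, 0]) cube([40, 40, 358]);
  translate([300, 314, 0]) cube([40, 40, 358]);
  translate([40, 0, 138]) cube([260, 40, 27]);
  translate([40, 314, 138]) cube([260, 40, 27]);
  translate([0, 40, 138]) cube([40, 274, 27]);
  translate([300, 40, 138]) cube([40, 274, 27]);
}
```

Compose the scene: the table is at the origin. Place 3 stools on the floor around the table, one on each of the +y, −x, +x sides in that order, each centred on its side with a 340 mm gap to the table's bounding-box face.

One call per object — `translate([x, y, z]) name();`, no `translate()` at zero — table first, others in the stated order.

table();
translate([576, 1006, 0]) stool();
translate([-680, 156, 0]) stool();
translate([1832, 156, 0]) stool();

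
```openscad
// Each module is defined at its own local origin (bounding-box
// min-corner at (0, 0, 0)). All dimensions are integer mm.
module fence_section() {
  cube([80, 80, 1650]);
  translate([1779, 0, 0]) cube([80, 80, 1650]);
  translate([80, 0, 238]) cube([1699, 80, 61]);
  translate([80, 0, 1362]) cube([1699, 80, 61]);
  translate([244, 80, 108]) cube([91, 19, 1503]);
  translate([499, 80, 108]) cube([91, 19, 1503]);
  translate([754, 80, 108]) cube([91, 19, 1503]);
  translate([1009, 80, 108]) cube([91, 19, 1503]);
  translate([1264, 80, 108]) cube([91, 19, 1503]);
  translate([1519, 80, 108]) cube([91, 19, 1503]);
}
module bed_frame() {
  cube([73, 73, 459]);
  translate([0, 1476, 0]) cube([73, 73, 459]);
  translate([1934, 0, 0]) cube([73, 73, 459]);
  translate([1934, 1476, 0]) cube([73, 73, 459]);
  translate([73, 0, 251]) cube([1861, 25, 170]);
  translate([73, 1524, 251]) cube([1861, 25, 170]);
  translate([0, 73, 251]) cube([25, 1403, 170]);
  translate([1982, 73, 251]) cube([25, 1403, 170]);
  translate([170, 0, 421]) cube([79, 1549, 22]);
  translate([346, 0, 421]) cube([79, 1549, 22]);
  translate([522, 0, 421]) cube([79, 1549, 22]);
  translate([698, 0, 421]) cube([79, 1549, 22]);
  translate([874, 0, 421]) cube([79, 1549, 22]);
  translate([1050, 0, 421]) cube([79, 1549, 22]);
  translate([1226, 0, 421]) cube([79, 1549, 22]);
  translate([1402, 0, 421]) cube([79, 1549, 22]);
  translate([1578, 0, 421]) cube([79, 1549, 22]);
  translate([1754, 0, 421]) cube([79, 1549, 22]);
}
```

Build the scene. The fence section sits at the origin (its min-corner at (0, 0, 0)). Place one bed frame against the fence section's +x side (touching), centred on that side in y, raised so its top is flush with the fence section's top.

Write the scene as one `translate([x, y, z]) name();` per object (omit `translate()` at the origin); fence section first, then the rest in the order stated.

fence_section();
translate([1859, -725, 1191]) bed_frame();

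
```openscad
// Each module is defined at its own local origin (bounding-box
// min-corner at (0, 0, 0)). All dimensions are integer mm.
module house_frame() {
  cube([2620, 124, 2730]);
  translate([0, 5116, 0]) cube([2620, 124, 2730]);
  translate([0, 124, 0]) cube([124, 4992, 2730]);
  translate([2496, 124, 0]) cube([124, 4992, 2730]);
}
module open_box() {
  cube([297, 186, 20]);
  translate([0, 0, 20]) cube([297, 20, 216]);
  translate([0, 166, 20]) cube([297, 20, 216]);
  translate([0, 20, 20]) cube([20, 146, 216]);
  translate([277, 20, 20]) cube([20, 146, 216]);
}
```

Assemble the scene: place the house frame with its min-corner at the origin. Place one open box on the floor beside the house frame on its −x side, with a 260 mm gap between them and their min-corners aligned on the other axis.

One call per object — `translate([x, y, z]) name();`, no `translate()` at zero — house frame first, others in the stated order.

house_frame();
translate([-557, 0, 0]) open_box();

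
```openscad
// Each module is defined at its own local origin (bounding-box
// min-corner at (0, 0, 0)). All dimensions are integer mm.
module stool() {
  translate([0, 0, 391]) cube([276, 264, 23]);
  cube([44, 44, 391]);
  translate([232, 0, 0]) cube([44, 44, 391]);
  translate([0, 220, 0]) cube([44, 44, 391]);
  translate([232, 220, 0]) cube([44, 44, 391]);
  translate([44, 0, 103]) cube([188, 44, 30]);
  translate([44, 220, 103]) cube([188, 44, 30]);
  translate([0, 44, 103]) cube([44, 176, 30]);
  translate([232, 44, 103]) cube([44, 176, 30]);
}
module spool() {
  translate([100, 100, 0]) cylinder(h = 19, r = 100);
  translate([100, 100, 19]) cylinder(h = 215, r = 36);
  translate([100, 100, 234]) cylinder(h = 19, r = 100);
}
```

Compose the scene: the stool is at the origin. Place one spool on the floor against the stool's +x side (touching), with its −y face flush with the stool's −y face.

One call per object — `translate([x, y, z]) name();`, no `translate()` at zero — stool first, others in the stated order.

stool();
translate([276, 0, 0]) spool();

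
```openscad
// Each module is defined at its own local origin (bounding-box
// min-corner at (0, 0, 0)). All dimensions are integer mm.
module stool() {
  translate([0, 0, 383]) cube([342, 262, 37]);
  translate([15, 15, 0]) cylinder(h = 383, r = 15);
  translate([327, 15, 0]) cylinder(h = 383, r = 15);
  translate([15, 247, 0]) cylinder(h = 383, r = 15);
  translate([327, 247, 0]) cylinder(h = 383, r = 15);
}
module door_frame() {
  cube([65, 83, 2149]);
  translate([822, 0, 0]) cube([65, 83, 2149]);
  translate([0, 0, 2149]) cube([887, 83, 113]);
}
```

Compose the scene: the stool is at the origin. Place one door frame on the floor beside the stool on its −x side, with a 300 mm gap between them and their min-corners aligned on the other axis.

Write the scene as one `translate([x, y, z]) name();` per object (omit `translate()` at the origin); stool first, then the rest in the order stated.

stool();
translate([-1187, 0, 0]) door_frame();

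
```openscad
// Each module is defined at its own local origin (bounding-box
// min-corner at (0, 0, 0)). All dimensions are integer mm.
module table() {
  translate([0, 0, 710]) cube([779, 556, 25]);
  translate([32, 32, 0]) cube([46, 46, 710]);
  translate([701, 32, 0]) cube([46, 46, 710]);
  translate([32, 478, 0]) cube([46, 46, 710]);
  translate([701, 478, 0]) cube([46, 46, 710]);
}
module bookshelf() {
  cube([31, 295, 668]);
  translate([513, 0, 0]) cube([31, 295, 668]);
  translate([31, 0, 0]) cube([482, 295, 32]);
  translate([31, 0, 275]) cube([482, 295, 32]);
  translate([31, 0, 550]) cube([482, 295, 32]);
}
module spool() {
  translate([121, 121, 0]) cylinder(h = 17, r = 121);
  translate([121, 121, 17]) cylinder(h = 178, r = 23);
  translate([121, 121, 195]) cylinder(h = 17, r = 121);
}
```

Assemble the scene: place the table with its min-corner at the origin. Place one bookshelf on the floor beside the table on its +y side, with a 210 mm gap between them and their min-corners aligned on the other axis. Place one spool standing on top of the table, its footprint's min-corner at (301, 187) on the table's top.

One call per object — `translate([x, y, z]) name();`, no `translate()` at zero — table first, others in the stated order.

table();
translate([0, 766, 0]) bookshelf();
translate([301, 187, 735]) spool();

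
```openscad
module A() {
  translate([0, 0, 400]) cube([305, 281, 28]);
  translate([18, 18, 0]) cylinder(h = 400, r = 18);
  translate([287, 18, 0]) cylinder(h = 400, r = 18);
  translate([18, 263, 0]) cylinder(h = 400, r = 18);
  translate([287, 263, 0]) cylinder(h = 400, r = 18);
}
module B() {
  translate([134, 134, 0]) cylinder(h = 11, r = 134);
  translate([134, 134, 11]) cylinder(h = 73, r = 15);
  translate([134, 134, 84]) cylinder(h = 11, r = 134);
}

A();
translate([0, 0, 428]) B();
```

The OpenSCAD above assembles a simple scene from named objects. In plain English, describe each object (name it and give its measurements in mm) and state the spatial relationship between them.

A is a four-legged stool. The seat is 305×281 mm, 28 mm thick, top at z = 428 mm. It stands on four round legs, each 36 mm in diameter, from z = 0 to the seat underside, each leg's axis is inset half a diameter from the nearest pair of seat edges (so the leg's bounding box is flush with the corner).

B is a spool: two coaxial disc flanges of radius 134 mm and thickness 11 mm, joined by a core cylinder of radius 15 mm and height 73 mm. The lower flange rests on z = 0 and the three cylinders share a vertical axis.

The spool is on top of the stool.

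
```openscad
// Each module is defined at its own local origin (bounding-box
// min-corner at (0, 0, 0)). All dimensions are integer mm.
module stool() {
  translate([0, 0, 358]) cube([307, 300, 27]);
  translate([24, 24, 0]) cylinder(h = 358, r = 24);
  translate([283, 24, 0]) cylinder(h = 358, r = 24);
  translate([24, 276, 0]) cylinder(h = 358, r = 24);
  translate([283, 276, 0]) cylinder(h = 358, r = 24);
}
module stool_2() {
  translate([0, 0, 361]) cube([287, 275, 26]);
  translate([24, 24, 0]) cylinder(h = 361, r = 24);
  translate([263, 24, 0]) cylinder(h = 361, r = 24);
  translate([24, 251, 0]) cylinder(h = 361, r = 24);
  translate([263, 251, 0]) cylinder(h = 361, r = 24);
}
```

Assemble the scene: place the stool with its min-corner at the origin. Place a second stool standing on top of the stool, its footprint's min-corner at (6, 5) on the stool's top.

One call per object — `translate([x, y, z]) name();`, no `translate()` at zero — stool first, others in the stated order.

stool();
translate([6, 5, 385]) stool_2();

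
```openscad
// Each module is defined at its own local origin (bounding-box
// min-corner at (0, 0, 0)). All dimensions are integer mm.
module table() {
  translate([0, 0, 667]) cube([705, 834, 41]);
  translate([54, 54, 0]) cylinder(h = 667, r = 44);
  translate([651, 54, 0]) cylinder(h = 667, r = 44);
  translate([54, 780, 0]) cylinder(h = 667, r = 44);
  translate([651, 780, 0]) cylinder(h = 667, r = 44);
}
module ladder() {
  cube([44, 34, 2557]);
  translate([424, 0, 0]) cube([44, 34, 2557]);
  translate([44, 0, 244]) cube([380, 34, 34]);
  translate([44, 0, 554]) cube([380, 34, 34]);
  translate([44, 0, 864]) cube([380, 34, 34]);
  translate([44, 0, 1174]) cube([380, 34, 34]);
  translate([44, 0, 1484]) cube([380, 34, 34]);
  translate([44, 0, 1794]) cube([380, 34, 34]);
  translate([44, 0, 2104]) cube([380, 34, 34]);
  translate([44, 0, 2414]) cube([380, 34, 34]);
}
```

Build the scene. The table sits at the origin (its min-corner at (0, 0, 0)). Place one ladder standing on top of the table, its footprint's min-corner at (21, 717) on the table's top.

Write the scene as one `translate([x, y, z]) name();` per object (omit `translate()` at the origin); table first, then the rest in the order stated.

table();
translate([21, 717, 708]) ladder();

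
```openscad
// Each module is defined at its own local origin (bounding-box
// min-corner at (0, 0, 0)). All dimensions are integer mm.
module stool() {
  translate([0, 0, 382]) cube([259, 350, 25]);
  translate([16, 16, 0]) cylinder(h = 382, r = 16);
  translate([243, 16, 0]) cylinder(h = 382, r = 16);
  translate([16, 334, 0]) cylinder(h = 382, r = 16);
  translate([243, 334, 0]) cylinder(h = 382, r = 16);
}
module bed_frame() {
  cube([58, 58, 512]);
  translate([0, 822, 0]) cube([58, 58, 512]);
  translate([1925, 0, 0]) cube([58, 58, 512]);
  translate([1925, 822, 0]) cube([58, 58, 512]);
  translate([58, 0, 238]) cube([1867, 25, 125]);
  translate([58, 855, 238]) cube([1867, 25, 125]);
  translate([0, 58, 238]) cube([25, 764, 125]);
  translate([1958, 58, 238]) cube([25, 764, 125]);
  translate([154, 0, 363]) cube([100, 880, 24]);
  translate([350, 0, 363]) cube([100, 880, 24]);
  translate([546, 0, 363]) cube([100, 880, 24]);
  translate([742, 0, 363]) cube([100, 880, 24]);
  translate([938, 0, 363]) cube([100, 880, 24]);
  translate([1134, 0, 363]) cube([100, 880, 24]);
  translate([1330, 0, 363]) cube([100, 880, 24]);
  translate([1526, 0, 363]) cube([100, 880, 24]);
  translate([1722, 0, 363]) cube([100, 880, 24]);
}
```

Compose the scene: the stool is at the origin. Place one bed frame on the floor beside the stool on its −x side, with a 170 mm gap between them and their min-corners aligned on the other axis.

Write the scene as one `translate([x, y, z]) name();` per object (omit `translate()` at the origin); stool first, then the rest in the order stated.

stool();
translate([-2153, 0, 0]) bed_frame();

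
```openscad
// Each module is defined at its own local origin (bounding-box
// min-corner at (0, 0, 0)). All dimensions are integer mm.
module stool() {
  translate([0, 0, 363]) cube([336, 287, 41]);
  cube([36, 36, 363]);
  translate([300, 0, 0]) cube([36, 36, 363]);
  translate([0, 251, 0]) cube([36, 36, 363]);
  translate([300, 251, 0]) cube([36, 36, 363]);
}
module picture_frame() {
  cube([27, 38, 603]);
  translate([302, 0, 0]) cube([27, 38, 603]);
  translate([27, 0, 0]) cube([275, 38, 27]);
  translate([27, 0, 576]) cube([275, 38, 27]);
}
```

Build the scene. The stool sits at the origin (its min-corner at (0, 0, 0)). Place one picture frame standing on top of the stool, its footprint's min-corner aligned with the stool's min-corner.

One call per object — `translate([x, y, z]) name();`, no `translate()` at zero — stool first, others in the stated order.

stool();
translate([0, 0, 404]) picture_frame();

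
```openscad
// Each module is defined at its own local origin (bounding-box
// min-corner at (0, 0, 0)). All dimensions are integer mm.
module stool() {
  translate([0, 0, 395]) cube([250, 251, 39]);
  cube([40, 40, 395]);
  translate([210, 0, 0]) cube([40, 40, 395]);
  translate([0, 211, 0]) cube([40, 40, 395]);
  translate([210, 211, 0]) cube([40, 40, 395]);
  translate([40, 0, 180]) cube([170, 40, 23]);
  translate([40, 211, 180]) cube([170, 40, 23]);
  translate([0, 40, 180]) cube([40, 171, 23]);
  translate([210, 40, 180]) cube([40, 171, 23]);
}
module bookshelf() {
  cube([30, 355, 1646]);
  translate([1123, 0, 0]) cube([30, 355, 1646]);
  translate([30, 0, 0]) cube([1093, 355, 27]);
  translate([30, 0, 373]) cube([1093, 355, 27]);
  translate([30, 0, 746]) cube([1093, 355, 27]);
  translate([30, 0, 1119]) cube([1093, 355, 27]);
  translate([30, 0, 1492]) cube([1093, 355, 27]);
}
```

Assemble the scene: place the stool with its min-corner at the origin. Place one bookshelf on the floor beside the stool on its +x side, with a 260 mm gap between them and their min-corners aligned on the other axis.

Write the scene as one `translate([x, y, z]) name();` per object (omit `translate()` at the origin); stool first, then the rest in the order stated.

stool();
translate([510, 0, 0]) bookshelf();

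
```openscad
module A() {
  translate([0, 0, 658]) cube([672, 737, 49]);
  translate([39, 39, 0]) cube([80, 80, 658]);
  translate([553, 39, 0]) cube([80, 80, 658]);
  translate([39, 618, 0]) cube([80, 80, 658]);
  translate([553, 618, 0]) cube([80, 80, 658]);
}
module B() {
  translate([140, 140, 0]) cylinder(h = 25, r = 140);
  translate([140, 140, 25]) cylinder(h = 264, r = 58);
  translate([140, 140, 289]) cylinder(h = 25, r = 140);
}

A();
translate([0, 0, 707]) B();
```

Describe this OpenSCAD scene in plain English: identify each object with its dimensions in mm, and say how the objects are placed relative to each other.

A is a table: top 672 mm (x) × 737 mm (y), 49 mm thick, upper face at z = 707 mm, on four 80×80 mm square legs, each inset 39 mm from the nearest pair of top edges, running from z = 0 to the bottom of the top.

B is a spool: two coaxial disc flanges of radius 140 mm and thickness 25 mm, joined by a core cylinder of radius 58 mm and height 264 mm. The lower flange rests on z = 0 and the three cylinders share a vertical axis.

The spool is on top of the table.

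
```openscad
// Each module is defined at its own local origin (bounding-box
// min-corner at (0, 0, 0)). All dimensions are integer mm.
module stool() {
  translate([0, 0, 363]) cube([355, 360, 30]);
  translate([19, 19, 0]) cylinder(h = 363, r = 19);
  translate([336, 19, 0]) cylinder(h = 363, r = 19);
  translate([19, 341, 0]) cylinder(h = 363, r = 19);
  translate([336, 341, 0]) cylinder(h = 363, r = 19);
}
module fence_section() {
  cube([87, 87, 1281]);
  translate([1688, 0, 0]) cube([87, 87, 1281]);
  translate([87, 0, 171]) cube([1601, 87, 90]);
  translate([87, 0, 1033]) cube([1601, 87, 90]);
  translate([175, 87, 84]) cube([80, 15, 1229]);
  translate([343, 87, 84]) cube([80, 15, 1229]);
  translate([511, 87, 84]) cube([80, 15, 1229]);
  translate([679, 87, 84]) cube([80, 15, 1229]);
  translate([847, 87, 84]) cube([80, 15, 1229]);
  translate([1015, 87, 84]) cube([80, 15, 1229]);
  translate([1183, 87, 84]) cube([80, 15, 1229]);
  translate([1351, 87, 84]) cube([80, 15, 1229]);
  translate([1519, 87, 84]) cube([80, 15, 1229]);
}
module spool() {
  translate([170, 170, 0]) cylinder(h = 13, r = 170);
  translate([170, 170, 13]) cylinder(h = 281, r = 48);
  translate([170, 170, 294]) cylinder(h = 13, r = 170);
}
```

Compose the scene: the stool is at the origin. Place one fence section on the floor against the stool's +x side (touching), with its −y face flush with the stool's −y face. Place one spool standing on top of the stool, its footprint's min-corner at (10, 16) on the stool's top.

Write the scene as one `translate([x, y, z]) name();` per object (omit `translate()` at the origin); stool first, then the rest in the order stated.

stool();
translate([355, 0, 0]) fence_section();
translate([10, 16, 393]) spool();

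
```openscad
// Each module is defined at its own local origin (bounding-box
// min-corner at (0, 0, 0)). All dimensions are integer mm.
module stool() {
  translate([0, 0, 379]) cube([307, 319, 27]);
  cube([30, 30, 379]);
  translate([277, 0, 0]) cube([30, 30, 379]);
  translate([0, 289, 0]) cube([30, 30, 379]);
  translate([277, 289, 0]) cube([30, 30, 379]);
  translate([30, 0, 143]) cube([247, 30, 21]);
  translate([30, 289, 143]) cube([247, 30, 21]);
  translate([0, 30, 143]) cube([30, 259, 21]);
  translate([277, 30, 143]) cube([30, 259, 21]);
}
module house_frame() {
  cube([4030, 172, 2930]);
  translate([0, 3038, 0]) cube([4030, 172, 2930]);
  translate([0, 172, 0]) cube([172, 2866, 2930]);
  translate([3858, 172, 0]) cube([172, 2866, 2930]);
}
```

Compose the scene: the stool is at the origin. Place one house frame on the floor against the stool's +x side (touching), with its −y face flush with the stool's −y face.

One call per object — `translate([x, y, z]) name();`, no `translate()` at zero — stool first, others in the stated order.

stool();
translate([307, 0, 0]) house_frame();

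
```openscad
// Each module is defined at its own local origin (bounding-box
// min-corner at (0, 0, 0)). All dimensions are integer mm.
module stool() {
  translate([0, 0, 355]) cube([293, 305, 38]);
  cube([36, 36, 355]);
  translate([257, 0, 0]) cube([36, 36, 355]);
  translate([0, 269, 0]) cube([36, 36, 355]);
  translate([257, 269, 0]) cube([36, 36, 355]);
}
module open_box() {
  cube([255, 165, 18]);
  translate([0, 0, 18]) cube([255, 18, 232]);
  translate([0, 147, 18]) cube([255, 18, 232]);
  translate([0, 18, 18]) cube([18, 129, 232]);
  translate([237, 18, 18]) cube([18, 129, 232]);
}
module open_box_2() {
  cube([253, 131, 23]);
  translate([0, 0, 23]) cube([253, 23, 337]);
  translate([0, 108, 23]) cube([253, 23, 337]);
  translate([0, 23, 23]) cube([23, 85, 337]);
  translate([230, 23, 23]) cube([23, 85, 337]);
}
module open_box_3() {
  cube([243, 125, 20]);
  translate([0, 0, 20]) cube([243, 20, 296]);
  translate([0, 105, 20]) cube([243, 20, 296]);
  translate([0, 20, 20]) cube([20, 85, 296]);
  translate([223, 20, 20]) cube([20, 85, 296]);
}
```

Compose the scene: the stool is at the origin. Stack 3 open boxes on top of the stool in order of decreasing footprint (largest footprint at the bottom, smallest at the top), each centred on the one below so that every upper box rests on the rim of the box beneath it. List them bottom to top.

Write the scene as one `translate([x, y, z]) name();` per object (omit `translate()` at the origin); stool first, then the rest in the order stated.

stool();
translate([19, 70, 393]) open_box();
translate([20, 87, 643]) open_box_2();
translate([25, 90, 1003]) open_box_3();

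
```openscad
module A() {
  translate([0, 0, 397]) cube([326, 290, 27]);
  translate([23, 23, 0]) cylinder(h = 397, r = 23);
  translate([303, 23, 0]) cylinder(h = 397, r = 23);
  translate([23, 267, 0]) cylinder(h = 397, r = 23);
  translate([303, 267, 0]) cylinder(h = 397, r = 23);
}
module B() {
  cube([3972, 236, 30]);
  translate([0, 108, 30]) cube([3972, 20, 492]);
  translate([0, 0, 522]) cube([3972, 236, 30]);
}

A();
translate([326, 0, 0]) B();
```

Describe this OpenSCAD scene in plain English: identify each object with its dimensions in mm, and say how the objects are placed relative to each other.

A is a four-legged stool. The seat is 326×290 mm, 27 mm thick, top at z = 424 mm. It stands on four round legs, each 46 mm in diameter, from z = 0 to the seat underside, each leg's axis is inset half a diameter from the nearest pair of seat edges (so the leg's bounding box is flush with the corner).

B is an I-beam lying along x, 3972 mm long. Overall section height 552 mm. Two flanges 236 mm wide (y) and 30 mm thick, one on the floor and one at the top; a web 20 mm thick runs between them, centred on the flange width.

The I-beam is against the stool's +x side, with their −y faces flush.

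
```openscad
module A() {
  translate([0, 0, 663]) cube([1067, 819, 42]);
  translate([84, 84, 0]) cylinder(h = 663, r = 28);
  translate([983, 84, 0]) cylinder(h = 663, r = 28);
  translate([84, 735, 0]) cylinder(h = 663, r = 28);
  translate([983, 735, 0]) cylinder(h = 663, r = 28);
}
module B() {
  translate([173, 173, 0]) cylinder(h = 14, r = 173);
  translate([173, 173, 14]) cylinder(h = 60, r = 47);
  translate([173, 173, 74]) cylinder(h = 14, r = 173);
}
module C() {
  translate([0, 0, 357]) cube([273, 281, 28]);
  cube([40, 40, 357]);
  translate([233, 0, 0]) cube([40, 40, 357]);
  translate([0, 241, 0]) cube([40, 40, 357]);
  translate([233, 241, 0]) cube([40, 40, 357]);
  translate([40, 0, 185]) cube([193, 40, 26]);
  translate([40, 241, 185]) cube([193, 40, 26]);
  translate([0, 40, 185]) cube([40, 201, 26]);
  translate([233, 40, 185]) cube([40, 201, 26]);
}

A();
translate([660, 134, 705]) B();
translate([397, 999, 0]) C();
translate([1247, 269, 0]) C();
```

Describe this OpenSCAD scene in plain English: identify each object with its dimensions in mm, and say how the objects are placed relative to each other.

A is a rectangular dining table. The top is 1067×819×42 mm with its upper surface at z = 705 mm. It stands on four round legs of 56 mm diameter, each leg's bounding box inset 56 mm from the nearest pair of top edges, running from the floor to the underside of the top.

B is a spool: two coaxial disc flanges of radius 173 mm and thickness 14 mm, joined by a core cylinder of radius 47 mm and height 60 mm. The lower flange rests on z = 0 and the three cylinders share a vertical axis.

C is a four-legged stool. The seat is a 273×281×28 mm slab whose top surface is at z = 385 mm; four square legs, each 40×40 mm in cross-section, run from the floor (z = 0) to the underside of the seat, each flush with a corner of the seat. Four stretchers, 40 mm wide and 26 mm tall, connect adjacent legs with their undersides at z = 185 mm, each running between the inner faces of the legs it joins and aligned with the legs' outer faces on the other axis.

The spool is on top of the table. Two stools sit around the table at the +y, +x sides.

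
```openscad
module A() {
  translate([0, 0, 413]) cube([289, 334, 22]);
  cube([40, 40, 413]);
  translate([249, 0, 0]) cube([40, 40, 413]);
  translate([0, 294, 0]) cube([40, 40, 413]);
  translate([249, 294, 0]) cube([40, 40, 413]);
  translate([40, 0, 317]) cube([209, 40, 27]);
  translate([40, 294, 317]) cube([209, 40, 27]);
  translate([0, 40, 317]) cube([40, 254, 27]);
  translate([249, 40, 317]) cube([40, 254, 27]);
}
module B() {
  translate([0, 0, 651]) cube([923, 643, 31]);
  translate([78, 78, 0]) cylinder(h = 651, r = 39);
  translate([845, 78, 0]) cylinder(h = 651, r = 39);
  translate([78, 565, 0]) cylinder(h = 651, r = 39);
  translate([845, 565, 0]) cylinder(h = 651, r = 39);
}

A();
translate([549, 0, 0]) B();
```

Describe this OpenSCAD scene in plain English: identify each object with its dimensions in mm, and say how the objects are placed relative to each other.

A is a four-legged stool. The seat is 289×334 mm, 22 mm thick, top at z = 435 mm. It stands on four square legs, each 40×40 mm in cross-section, from z = 0 to the seat underside, each flush with a corner of the seat. Four stretchers, 40 mm wide and 27 mm tall, connect adjacent legs with their undersides at z = 317 mm, each running between the inner faces of the legs it joins and aligned with the legs' outer faces on the other axis.

B is a table: top 923 mm (x) × 643 mm (y), 31 mm thick, upper face at z = 682 mm, on four round legs of 78 mm diameter, each leg's bounding box inset 39 mm from the nearest pair of top edges, running from z = 0 to the bottom of the top.

The table is on the floor beside the stool on its +x side.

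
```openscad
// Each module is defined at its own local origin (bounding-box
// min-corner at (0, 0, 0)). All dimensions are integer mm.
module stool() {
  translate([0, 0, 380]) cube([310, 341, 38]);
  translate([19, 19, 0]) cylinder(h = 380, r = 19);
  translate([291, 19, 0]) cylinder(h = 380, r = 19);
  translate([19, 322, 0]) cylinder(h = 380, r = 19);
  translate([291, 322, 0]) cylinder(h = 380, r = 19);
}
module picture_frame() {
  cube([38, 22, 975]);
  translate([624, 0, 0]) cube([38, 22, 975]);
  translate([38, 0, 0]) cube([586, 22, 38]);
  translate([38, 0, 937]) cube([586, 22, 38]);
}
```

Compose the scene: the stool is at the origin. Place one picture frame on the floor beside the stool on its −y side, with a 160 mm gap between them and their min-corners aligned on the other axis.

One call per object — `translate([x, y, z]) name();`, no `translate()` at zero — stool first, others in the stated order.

stool();
translate([0, -182, 0]) picture_frame();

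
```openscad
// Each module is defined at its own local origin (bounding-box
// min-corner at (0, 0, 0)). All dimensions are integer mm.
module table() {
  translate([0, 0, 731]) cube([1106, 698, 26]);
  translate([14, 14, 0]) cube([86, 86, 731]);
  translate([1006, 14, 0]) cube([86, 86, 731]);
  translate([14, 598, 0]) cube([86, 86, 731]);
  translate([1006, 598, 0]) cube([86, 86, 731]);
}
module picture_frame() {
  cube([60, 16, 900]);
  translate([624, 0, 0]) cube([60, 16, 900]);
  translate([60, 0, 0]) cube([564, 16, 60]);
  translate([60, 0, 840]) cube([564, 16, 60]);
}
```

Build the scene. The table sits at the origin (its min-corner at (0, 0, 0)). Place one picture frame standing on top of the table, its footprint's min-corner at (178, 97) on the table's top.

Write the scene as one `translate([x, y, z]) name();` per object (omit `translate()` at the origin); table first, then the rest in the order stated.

table();
translate([178, 97, 757]) picture_frame();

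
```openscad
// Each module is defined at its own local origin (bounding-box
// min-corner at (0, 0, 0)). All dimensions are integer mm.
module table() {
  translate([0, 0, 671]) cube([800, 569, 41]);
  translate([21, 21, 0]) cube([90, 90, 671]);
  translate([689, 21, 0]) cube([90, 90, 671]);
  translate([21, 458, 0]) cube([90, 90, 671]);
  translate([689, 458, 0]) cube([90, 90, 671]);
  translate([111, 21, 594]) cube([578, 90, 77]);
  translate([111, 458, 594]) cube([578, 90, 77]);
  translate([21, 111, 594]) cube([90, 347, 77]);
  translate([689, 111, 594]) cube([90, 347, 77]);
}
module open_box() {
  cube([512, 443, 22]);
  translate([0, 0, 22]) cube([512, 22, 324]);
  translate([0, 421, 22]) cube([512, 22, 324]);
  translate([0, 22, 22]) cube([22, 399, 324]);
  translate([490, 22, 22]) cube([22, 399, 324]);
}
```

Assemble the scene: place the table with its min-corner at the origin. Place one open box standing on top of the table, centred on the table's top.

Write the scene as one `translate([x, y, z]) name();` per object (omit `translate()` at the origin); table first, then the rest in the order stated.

table();
translate([144, 63, 712]) open_box();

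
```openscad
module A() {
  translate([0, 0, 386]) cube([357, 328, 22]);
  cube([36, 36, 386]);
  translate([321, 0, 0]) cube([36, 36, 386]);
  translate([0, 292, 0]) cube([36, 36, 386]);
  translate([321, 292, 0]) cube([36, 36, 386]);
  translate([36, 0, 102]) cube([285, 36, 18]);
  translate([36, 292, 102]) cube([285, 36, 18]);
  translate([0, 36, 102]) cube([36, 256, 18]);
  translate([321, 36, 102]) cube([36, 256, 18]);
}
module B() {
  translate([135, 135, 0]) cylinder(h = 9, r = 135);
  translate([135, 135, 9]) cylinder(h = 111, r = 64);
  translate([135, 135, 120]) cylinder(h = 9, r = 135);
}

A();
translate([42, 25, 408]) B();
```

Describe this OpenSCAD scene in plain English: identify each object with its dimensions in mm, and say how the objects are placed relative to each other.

A is a four-legged stool. The seat is a 357×328×22 mm slab whose top surface is at z = 408 mm; four square legs, each 36×36 mm in cross-section, run from the floor (z = 0) to the underside of the seat, each flush with a corner of the seat. Four stretchers, 36 mm wide and 18 mm tall, connect adjacent legs with their undersides at z = 102 mm, each running between the inner faces of the legs it joins and aligned with the legs' outer faces on the other axis.

B is a spool: two coaxial disc flanges of radius 135 mm and thickness 9 mm, joined by a core cylinder of radius 64 mm and height 111 mm. The lower flange rests on z = 0 and the three cylinders share a vertical axis.

The spool is on top of the stool.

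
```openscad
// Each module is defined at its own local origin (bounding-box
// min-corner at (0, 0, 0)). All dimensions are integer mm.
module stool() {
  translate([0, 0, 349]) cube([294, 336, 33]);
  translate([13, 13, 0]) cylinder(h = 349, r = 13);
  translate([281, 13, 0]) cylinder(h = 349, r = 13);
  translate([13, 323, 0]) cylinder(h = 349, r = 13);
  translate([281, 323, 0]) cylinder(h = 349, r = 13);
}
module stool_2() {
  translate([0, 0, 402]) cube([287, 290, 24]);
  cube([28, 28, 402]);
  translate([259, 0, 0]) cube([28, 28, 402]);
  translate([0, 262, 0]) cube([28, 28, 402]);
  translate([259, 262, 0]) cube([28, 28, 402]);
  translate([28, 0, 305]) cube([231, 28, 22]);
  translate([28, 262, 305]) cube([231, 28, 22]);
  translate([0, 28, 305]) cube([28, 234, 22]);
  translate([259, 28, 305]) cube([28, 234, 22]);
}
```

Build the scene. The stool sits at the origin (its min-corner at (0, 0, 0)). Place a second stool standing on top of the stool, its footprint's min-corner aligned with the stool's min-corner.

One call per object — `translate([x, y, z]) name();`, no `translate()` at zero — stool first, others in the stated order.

stool();
translate([0, 0, 382]) stool_2();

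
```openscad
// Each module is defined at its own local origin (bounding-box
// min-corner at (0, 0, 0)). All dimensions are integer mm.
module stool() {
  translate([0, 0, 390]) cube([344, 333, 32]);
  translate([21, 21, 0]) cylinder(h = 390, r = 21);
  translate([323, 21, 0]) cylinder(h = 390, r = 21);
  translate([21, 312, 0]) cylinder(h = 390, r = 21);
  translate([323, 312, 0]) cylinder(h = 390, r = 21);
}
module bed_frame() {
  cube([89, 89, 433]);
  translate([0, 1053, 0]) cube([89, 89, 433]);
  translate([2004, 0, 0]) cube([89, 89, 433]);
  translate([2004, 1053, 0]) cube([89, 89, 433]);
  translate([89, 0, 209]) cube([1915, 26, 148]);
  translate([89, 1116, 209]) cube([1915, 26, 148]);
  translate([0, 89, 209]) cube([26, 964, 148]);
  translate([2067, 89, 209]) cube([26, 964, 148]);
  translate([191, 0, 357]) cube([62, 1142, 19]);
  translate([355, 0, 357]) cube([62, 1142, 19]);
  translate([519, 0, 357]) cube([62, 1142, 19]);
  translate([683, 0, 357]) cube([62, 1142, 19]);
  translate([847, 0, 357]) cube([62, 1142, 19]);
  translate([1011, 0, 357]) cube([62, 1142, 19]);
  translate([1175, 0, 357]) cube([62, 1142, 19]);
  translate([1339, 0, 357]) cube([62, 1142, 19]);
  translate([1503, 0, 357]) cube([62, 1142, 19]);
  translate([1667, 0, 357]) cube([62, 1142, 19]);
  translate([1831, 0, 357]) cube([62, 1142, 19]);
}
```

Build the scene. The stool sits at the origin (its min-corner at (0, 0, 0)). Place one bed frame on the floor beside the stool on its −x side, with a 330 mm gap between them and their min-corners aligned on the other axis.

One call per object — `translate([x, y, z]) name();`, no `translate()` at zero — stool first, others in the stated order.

stool();
translate([-2423, 0, 0]) bed_frame();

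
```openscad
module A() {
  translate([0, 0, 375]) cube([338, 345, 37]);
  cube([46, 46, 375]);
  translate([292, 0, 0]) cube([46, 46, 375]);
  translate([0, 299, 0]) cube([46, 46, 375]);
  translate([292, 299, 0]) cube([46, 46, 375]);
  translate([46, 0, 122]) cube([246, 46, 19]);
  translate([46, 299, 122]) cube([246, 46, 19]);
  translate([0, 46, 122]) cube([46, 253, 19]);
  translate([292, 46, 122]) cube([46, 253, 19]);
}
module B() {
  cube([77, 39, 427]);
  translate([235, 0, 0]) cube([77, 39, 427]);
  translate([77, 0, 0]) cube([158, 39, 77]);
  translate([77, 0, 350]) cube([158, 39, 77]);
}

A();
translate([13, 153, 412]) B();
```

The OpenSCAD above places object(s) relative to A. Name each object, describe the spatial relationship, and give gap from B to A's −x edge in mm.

A is a stool. B is a picture frame. The picture frame is on top of the stool, centred. The gap from the picture frame to the stool's −x edge is 13 mm.

The picture frame's min-x is at 13; the stool's min-x is 0; gap = 13 mm.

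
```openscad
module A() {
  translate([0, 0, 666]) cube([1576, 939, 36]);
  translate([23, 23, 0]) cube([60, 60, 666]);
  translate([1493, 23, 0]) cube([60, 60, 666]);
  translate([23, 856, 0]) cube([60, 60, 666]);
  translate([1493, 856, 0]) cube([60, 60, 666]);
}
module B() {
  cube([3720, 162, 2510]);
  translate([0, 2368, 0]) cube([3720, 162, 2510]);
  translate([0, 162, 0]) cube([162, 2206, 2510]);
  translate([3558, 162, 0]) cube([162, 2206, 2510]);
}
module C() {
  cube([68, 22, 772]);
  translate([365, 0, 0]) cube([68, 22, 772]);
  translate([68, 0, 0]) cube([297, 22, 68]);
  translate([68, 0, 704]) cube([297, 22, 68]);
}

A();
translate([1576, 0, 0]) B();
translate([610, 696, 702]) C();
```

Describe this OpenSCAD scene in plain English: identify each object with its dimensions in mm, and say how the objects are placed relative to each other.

A is a table: top 1576 mm (x) × 939 mm (y), 36 mm thick, upper face at z = 702 mm, on four 60×60 mm square legs, each inset 23 mm from the nearest pair of top edges, running from z = 0 to the bottom of the top.

B is the wall frame of a small rectangular building: four walls, each 2510 mm tall and 162 mm thick, enclosing a footprint 3720 mm (x) by 2530 mm (y) outside-to-outside, with no floor or roof. The front and back walls (the −y and +y sides) span the full width; the two side walls fit between them.

C is a picture frame with a 297×636 mm rectangular opening (x by z) and a uniform 68 mm border on every side. Frame depth is 22 mm along y. It is built from two vertical stiles running the full outside height and two horizontal rails spanning the gap between the stiles.

The house frame is against the table's +x side, with their −y faces flush. The picture frame is on top of the table.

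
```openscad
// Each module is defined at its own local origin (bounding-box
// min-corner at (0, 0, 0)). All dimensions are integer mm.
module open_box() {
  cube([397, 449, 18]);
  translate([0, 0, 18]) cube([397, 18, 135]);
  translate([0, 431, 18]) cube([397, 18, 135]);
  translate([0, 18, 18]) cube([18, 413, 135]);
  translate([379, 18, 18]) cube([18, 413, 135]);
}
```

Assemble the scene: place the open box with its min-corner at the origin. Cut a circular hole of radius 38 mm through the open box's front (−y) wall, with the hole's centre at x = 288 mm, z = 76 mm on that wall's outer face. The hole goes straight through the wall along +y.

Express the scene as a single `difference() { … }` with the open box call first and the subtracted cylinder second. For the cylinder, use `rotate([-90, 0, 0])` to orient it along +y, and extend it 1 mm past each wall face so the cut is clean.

difference() {
  open_box();
  translate([288, -1, 76]) rotate([-90, 0, 0]) cylinder(h = 20, r = 38);
}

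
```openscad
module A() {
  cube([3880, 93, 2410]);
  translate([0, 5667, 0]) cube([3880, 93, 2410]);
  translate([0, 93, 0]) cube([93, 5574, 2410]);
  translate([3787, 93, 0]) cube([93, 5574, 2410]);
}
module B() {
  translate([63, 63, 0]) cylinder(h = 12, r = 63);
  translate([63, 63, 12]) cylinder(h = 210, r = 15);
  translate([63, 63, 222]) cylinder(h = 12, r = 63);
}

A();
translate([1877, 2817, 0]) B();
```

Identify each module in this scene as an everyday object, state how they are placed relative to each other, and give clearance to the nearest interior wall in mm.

A is a house frame. B is a spool. The spool sits inside the house frame, centred. The clearance to the nearest interior wall is 1784 mm.

Clearances: x = 1784, y = 2724; minimum 1784 mm.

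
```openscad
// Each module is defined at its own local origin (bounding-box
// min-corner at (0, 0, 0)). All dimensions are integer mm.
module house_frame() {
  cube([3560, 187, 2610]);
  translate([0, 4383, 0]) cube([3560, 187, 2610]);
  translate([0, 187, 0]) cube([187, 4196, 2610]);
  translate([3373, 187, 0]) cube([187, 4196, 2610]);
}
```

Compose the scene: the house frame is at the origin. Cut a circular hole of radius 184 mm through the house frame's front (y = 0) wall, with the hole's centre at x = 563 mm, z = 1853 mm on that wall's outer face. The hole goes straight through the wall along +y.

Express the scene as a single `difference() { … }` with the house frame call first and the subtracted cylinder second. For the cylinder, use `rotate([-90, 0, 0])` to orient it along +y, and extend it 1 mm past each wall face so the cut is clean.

difference() {
  house_frame();
  translate([563, -1, 1853]) rotate([-90, 0, 0]) cylinder(h = 189, r = 184);
}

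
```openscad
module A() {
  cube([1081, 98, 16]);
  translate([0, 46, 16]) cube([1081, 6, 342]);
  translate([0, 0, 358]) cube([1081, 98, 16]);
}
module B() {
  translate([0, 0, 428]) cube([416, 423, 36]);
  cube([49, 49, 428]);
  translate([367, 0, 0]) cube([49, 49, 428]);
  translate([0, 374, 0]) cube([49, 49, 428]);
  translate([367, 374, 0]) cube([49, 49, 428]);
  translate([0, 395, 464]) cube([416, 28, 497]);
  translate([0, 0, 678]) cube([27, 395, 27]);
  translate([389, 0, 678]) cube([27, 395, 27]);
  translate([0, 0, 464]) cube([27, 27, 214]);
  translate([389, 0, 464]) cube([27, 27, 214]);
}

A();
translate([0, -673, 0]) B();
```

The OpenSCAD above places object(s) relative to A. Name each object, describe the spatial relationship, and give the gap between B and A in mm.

A is an I-beam. B is a chair. The chair is on the floor beside the I-beam on its −y side. The gap between the chair and the I-beam is 250 mm.

The chair's nearest face is 250 mm from the I-beam's −y face.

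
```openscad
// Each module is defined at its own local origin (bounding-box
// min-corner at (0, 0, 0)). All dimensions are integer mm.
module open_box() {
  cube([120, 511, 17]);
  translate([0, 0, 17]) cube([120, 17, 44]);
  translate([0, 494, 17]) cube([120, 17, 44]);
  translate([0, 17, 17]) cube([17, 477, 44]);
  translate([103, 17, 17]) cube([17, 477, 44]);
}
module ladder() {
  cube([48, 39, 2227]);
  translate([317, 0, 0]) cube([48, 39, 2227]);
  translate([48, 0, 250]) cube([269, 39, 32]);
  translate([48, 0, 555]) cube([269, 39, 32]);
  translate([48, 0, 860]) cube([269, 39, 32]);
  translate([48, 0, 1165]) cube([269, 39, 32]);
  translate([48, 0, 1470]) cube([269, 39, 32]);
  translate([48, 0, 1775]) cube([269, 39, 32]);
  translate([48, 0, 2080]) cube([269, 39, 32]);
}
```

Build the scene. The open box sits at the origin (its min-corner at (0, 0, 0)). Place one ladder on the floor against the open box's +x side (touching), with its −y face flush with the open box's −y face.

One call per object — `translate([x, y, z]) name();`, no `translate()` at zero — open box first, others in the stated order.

open_box();
translate([120, 0, 0]) ladder();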